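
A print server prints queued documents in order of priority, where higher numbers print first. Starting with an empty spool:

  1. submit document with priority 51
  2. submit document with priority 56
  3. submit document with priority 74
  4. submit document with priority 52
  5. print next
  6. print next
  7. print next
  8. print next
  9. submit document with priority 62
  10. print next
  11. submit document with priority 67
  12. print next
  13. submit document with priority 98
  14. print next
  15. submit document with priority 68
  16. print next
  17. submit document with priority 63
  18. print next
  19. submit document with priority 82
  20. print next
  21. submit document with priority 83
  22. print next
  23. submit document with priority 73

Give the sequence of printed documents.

74, 56, 52, 51, 62, 67, 98, 68, 63, 82, 83

insert 51 → {51}
insert 56 → {56, 51}
insert 74 → {74, 56, 51}
insert 52 → {74, 56, 52, 51}
print next → 74; now {56, 52, 51}
print next → 56; now {52, 51}
print next → 52; now {51}
print next → 51; now {}
insert 62 → {62}
print next → 62; now {}
insert 67 → {67}
print next → 67; now {}
insert 98 → {98}
print next → 98; now {}
insert 68 → {68}
print next → 68; now {}
insert 63 → {63}
print next → 63; now {}
insert 82 → {82}
print next → 82; now {}
insert 83 → {83}
print next → 83; now {}
insert 73 → {73}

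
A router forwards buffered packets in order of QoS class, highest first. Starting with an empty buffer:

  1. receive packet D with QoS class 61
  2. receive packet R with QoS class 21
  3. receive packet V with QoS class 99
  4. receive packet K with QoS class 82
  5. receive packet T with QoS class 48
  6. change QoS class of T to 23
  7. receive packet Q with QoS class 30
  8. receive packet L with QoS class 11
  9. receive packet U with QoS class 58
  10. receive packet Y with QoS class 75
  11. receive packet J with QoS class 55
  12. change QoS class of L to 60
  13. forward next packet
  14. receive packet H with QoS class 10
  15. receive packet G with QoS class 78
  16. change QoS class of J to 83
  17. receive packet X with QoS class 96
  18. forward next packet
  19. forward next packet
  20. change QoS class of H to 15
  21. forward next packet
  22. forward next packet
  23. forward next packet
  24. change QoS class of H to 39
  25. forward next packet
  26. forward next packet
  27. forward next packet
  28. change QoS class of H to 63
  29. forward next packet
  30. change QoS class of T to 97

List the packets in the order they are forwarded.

V, X, J, K, G, Y, D, L, U, H

add D (QoS class 61) → {D:61}
add R (QoS class 21) → {D:61, R:21}
add V (QoS class 99) → {V:99, D:61, R:21}
add K (QoS class 82) → {V:99, K:82, D:61, R:21}
add T (QoS class 48) → {V:99, K:82, D:61, T:48, R:21}
update T to QoS class 23 → {V:99, K:82, D:61, T:23, R:21}
add Q (QoS class 30) → {V:99, K:82, D:61, Q:30, T:23, R:21}
add L (QoS class 11) → {V:99, K:82, D:61, Q:30, T:23, R:21, L:11}
add U (QoS class 58) → {V:99, K:82, D:61, U:58, Q:30, T:23, R:21, L:11}
add Y (QoS class 75) → {V:99, K:82, Y:75, D:61, U:58, Q:30, T:23, R:21, L:11}
add J (QoS class 55) → {V:99, K:82, Y:75, D:61, U:58, J:55, Q:30, T:23, R:21, L:11}
update L to QoS class 60 → {V:99, K:82, Y:75, D:61, L:60, U:58, J:55, Q:30, T:23, R:21}
forward next packet → V; now {K:82, Y:75, D:61, L:60, U:58, J:55, Q:30, T:23, R:21}
add H (QoS class 10) → {K:82, Y:75, D:61, L:60, U:58, J:55, Q:30, T:23, R:21, H:10}
add G (QoS class 78) → {K:82, G:78, Y:75, D:61, L:60, U:58, J:55, Q:30, T:23, R:21, H:10}
update J to QoS class 83 → {J:83, K:82, G:78, Y:75, D:61, L:60, U:58, Q:30, T:23, R:21, H:10}
add X (QoS class 96) → {X:96, J:83, K:82, G:78, Y:75, D:61, L:60, U:58, Q:30, T:23, R:21, H:10}
forward next packet → X; now {J:83, K:82, G:78, Y:75, D:61, L:60, U:58, Q:30, T:23, R:21, H:10}
forward next packet → J; now {K:82, G:78, Y:75, D:61, L:60, U:58, Q:30, T:23, R:21, H:10}
update H to QoS class 15 → {K:82, G:78, Y:75, D:61, L:60, U:58, Q:30, T:23, R:21, H:15}
forward next packet → K; now {G:78, Y:75, D:61, L:60, U:58, Q:30, T:23, R:21, H:15}
forward next packet → G; now {Y:75, D:61, L:60, U:58, Q:30, T:23, R:21, H:15}
forward next packet → Y; now {D:61, L:60, U:58, Q:30, T:23, R:21, H:15}
update H to QoS class 39 → {D:61, L:60, U:58, H:39, Q:30, T:23, R:21}
forward next packet → D; now {L:60, U:58, H:39, Q:30, T:23, R:21}
forward next packet → L; now {U:58, H:39, Q:30, T:23, R:21}
forward next packet → U; now {H:39, Q:30, T:23, R:21}
update H to QoS class 63 → {H:63, Q:30, T:23, R:21}
forward next packet → H; now {Q:30, T:23, R:21}
update T to QoS class 97 → {T:97, Q:30, R:21}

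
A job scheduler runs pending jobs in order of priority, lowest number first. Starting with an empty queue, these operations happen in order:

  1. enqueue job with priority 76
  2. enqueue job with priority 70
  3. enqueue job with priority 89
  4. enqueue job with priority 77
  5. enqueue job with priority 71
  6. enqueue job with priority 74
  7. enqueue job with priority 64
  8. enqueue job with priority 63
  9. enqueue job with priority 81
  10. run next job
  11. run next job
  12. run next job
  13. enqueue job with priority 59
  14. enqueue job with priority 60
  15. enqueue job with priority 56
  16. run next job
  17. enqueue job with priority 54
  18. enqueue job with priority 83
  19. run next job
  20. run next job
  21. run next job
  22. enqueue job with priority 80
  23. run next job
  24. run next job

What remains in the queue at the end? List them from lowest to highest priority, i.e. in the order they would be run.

[76, 77, 80, 81, 83, 89]

insert 76 → {76}
insert 70 → {70, 76}
insert 89 → {70, 76, 89}
insert 77 → {70, 76, 77, 89}
insert 71 → {70, 71, 76, 77, 89}
insert 74 → {70, 71, 74, 76, 77, 89}
insert 64 → {64, 70, 71, 74, 76, 77, 89}
insert 63 → {63, 64, 70, 71, 74, 76, 77, 89}
insert 81 → {63, 64, 70, 71, 74, 76, 77, 81, 89}
run next job → 63; now {64, 70, 71, 74, 76, 77, 81, 89}
run next job → 64; now {70, 71, 74, 76, 77, 81, 89}
run next job → 70; now {71, 74, 76, 77, 81, 89}
insert 59 → {59, 71, 74, 76, 77, 81, 89}
insert 60 → {59, 60, 71, 74, 76, 77, 81, 89}
insert 56 → {56, 59, 60, 71, 74, 76, 77, 81, 89}
run next job → 56; now {59, 60, 71, 74, 76, 77, 81, 89}
insert 54 → {54, 59, 60, 71, 74, 76, 77, 81, 89}
insert 83 → {54, 59, 60, 71, 74, 76, 77, 81, 83, 89}
run next job → 54; now {59, 60, 71, 74, 76, 77, 81, 83, 89}
run next job → 59; now {60, 71, 74, 76, 77, 81, 83, 89}
run next job → 60; now {71, 74, 76, 77, 81, 83, 89}
insert 80 → {71, 74, 76, 77, 80, 81, 83, 89}
run next job → 71; now {74, 76, 77, 80, 81, 83, 89}
run next job → 74; now {76, 77, 80, 81, 83, 89}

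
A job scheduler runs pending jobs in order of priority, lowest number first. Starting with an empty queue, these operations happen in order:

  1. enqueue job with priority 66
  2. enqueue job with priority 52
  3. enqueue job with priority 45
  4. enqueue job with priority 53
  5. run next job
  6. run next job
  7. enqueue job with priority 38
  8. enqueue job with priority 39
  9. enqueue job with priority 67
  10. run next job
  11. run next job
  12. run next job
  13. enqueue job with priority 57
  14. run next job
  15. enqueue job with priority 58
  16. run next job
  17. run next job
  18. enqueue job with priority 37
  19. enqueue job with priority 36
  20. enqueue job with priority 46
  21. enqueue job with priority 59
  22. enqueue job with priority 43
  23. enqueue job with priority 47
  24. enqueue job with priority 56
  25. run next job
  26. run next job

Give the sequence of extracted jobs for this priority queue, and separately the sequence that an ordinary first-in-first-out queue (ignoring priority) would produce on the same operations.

insert 66 → {66}
insert 52 → {52, 66}
insert 45 → {45, 52, 66}
insert 53 → {45, 52, 53, 66}
run next job → 45; now {52, 53, 66}
run next job → 52; now {53, 66}
insert 38 → {38, 53, 66}
insert 39 → {38, 39, 53, 66}
insert 67 → {38, 39, 53, 66, 67}
run next job → 38; now {39, 53, 66, 67}
run next job → 39; now {53, 66, 67}
run next job → 53; now {66, 67}
insert 57 → {57, 66, 67}
run next job → 57; now {66, 67}
insert 58 → {58, 66, 67}
run next job → 58; now {66, 67}
run next job → 66; now {67}
insert 37 → {37, 67}
insert 36 → {36, 37, 67}
insert 46 → {36, 37, 46, 67}
insert 59 → {36, 37, 46, 59, 67}
insert 43 → {36, 37, 43, 46, 59, 67}
insert 47 → {36, 37, 43, 46, 47, 59, 67}
insert 56 → {36, 37, 43, 46, 47, 56, 59, 67}
run next job → 36; now {37, 43, 46, 47, 56, 59, 67}
run next job → 37; now {43, 46, 47, 56, 59, 67}

priority queue: 45 → 52 → 38 → 39 → 53 → 57 → 58 → 66 → 36 → 37; FIFO queue: [66, 52, 45, 53, 38, 39, 67, 57, 58, 37]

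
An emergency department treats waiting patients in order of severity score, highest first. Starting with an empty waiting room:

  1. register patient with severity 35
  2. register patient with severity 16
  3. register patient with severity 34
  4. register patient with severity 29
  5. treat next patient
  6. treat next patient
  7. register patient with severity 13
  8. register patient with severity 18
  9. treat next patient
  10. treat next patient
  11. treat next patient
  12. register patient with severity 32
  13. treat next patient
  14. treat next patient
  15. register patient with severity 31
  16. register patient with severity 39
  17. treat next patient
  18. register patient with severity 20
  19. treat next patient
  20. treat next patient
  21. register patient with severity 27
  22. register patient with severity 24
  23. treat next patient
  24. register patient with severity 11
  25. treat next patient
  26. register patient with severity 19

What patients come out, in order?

insert 35 → {35}
insert 16 → {35, 16}
insert 34 → {35, 34, 16}
insert 29 → {35, 34, 29, 16}
treat next patient → 35; now {34, 29, 16}
treat next patient → 34; now {29, 16}
insert 13 → {29, 16, 13}
insert 18 → {29, 18, 16, 13}
treat next patient → 29; now {18, 16, 13}
treat next patient → 18; now {16, 13}
treat next patient → 16; now {13}
insert 32 → {32, 13}
treat next patient → 32; now {13}
treat next patient → 13; now {}
insert 31 → {31}
insert 39 → {39, 31}
treat next patient → 39; now {31}
insert 20 → {31, 20}
treat next patient → 31; now {20}
treat next patient → 20; now {}
insert 27 → {27}
insert 24 → {27, 24}
treat next patient → 27; now {24}
insert 11 → {24, 11}
treat next patient → 24; now {11}
insert 19 → {19, 11}

35, 34, 29, 18, 16, 32, 13, 39, 31, 20, 27, 24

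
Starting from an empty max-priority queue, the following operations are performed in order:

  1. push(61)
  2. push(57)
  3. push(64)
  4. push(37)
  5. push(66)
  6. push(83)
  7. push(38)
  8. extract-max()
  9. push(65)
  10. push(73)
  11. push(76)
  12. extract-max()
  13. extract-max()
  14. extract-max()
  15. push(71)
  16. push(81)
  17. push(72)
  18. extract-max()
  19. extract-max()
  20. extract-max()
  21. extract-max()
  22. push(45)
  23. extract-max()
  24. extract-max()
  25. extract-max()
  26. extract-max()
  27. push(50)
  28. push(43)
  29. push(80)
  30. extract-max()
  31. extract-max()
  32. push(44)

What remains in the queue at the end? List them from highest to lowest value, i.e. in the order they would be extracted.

insert 61 → {61}
insert 57 → {61, 57}
insert 64 → {64, 61, 57}
insert 37 → {64, 61, 57, 37}
insert 66 → {66, 64, 61, 57, 37}
insert 83 → {83, 66, 64, 61, 57, 37}
insert 38 → {83, 66, 64, 61, 57, 38, 37}
extract-max → 83; now {66, 64, 61, 57, 38, 37}
insert 65 → {66, 65, 64, 61, 57, 38, 37}
insert 73 → {73, 66, 65, 64, 61, 57, 38, 37}
insert 76 → {76, 73, 66, 65, 64, 61, 57, 38, 37}
extract-max → 76; now {73, 66, 65, 64, 61, 57, 38, 37}
extract-max → 73; now {66, 65, 64, 61, 57, 38, 37}
extract-max → 66; now {65, 64, 61, 57, 38, 37}
insert 71 → {71, 65, 64, 61, 57, 38, 37}
insert 81 → {81, 71, 65, 64, 61, 57, 38, 37}
insert 72 → {81, 72, 71, 65, 64, 61, 57, 38, 37}
extract-max → 81; now {72, 71, 65, 64, 61, 57, 38, 37}
extract-max → 72; now {71, 65, 64, 61, 57, 38, 37}
extract-max → 71; now {65, 64, 61, 57, 38, 37}
extract-max → 65; now {64, 61, 57, 38, 37}
insert 45 → {64, 61, 57, 45, 38, 37}
extract-max → 64; now {61, 57, 45, 38, 37}
extract-max → 61; now {57, 45, 38, 37}
extract-max → 57; now {45, 38, 37}
extract-max → 45; now {38, 37}
insert 50 → {50, 38, 37}
insert 43 → {50, 43, 38, 37}
insert 80 → {80, 50, 43, 38, 37}
extract-max → 80; now {50, 43, 38, 37}
extract-max → 50; now {43, 38, 37}
insert 44 → {44, 43, 38, 37}

[44, 43, 38, 37]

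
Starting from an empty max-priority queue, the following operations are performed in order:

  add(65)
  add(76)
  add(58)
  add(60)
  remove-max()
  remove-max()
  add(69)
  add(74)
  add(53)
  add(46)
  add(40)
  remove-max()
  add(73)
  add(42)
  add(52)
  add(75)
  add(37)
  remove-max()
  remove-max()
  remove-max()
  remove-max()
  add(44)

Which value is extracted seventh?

insert 65 → {65}
insert 76 → {76, 65}
insert 58 → {76, 65, 58}
insert 60 → {76, 65, 60, 58}
remove-max → 76; now {65, 60, 58}
remove-max → 65; now {60, 58}
insert 69 → {69, 60, 58}
insert 74 → {74, 69, 60, 58}
insert 53 → {74, 69, 60, 58, 53}
insert 46 → {74, 69, 60, 58, 53, 46}
insert 40 → {74, 69, 60, 58, 53, 46, 40}
remove-max → 74; now {69, 60, 58, 53, 46, 40}
insert 73 → {73, 69, 60, 58, 53, 46, 40}
insert 42 → {73, 69, 60, 58, 53, 46, 42, 40}
insert 52 → {73, 69, 60, 58, 53, 52, 46, 42, 40}
insert 75 → {75, 73, 69, 60, 58, 53, 52, 46, 42, 40}
insert 37 → {75, 73, 69, 60, 58, 53, 52, 46, 42, 40, 37}
remove-max → 75; now {73, 69, 60, 58, 53, 52, 46, 42, 40, 37}
remove-max → 73; now {69, 60, 58, 53, 52, 46, 42, 40, 37}
remove-max → 69; now {60, 58, 53, 52, 46, 42, 40, 37}
remove-max → 60; now {58, 53, 52, 46, 42, 40, 37}
insert 44 → {58, 53, 52, 46, 44, 42, 40, 37}

60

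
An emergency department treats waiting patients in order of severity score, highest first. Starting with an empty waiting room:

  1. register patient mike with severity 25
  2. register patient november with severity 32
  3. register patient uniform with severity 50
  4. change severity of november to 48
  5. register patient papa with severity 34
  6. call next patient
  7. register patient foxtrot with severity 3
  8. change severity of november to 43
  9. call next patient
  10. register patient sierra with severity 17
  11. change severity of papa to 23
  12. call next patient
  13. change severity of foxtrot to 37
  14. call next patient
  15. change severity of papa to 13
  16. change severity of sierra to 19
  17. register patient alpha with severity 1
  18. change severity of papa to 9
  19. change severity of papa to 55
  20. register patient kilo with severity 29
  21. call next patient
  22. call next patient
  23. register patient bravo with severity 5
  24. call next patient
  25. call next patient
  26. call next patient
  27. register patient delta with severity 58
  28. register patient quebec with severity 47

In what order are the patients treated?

add mike (severity 25) → {mike:25}
add november (severity 32) → {november:32, mike:25}
add uniform (severity 50) → {uniform:50, november:32, mike:25}
update november to severity 48 → {uniform:50, november:48, mike:25}
add papa (severity 34) → {uniform:50, november:48, papa:34, mike:25}
call next patient → uniform; now {november:48, papa:34, mike:25}
add foxtrot (severity 3) → {november:48, papa:34, mike:25, foxtrot:3}
update november to severity 43 → {november:43, papa:34, mike:25, foxtrot:3}
call next patient → november; now {papa:34, mike:25, foxtrot:3}
add sierra (severity 17) → {papa:34, mike:25, sierra:17, foxtrot:3}
update papa to severity 23 → {mike:25, papa:23, sierra:17, foxtrot:3}
call next patient → mike; now {papa:23, sierra:17, foxtrot:3}
update foxtrot to severity 37 → {foxtrot:37, papa:23, sierra:17}
call next patient → foxtrot; now {papa:23, sierra:17}
update papa to severity 13 → {sierra:17, papa:13}
update sierra to severity 19 → {sierra:19, papa:13}
add alpha (severity 1) → {sierra:19, papa:13, alpha:1}
update papa to severity 9 → {sierra:19, papa:9, alpha:1}
update papa to severity 55 → {papa:55, sierra:19, alpha:1}
add kilo (severity 29) → {papa:55, kilo:29, sierra:19, alpha:1}
call next patient → papa; now {kilo:29, sierra:19, alpha:1}
call next patient → kilo; now {sierra:19, alpha:1}
add bravo (severity 5) → {sierra:19, bravo:5, alpha:1}
call next patient → sierra; now {bravo:5, alpha:1}
call next patient → bravo; now {alpha:1}
call next patient → alpha; now {}
add delta (severity 58) → {delta:58}
add quebec (severity 47) → {delta:58, quebec:47}

uniform, november, mike, foxtrot, papa, kilo, sierra, bravo, alpha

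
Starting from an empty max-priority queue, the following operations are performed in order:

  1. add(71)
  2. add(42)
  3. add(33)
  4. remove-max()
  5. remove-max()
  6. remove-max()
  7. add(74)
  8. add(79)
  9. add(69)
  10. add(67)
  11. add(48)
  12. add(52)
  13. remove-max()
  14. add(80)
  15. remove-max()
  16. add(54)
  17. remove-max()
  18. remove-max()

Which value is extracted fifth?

80

insert 71 → {71}
insert 42 → {71, 42}
insert 33 → {71, 42, 33}
remove-max → 71; now {42, 33}
remove-max → 42; now {33}
remove-max → 33; now {}
insert 74 → {74}
insert 79 → {79, 74}
insert 69 → {79, 74, 69}
insert 67 → {79, 74, 69, 67}
insert 48 → {79, 74, 69, 67, 48}
insert 52 → {79, 74, 69, 67, 52, 48}
remove-max → 79; now {74, 69, 67, 52, 48}
insert 80 → {80, 74, 69, 67, 52, 48}
remove-max → 80; now {74, 69, 67, 52, 48}
insert 54 → {74, 69, 67, 54, 52, 48}
remove-max → 74; now {69, 67, 54, 52, 48}
remove-max → 69; now {67, 54, 52, 48}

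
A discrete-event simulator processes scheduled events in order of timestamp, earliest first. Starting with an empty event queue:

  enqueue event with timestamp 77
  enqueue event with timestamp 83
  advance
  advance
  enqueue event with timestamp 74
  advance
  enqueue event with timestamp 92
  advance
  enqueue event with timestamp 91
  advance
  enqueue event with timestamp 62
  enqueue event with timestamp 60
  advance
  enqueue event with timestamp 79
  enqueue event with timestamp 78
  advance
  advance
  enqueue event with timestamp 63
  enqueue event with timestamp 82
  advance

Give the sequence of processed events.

insert 77 → {77}
insert 83 → {77, 83}
advance → 77; now {83}
advance → 83; now {}
insert 74 → {74}
advance → 74; now {}
insert 92 → {92}
advance → 92; now {}
insert 91 → {91}
advance → 91; now {}
insert 62 → {62}
insert 60 → {60, 62}
advance → 60; now {62}
insert 79 → {62, 79}
insert 78 → {62, 78, 79}
advance → 62; now {78, 79}
advance → 78; now {79}
insert 63 → {63, 79}
insert 82 → {63, 79, 82}
advance → 63; now {79, 82}

77 → 83 → 74 → 92 → 91 → 60 → 62 → 78 → 63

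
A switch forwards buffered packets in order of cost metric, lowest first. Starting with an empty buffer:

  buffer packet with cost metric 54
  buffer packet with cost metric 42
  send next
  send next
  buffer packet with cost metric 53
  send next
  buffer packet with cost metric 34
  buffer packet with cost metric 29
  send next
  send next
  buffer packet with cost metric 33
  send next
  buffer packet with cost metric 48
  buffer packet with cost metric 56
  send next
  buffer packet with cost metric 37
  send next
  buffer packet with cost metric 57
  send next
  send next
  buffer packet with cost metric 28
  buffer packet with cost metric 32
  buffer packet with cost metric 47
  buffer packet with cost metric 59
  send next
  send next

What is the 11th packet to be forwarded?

28

insert 54 → {54}
insert 42 → {42, 54}
send next → 42; now {54}
send next → 54; now {}
insert 53 → {53}
send next → 53; now {}
insert 34 → {34}
insert 29 → {29, 34}
send next → 29; now {34}
send next → 34; now {}
insert 33 → {33}
send next → 33; now {}
insert 48 → {48}
insert 56 → {48, 56}
send next → 48; now {56}
insert 37 → {37, 56}
send next → 37; now {56}
insert 57 → {56, 57}
send next → 56; now {57}
send next → 57; now {}
insert 28 → {28}
insert 32 → {28, 32}
insert 47 → {28, 32, 47}
insert 59 → {28, 32, 47, 59}
send next → 28; now {32, 47, 59}
send next → 32; now {47, 59}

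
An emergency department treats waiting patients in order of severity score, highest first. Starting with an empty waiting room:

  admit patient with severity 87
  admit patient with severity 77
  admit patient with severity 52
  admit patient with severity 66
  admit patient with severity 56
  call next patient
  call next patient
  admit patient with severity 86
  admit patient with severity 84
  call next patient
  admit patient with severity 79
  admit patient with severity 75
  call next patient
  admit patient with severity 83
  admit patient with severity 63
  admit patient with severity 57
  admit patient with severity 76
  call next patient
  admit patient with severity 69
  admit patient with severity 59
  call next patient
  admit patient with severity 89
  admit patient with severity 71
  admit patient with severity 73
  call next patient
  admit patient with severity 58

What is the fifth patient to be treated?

83

insert 87 → {87}
insert 77 → {87, 77}
insert 52 → {87, 77, 52}
insert 66 → {87, 77, 66, 52}
insert 56 → {87, 77, 66, 56, 52}
call next patient → 87; now {77, 66, 56, 52}
call next patient → 77; now {66, 56, 52}
insert 86 → {86, 66, 56, 52}
insert 84 → {86, 84, 66, 56, 52}
call next patient → 86; now {84, 66, 56, 52}
insert 79 → {84, 79, 66, 56, 52}
insert 75 → {84, 79, 75, 66, 56, 52}
call next patient → 84; now {79, 75, 66, 56, 52}
insert 83 → {83, 79, 75, 66, 56, 52}
insert 63 → {83, 79, 75, 66, 63, 56, 52}
insert 57 → {83, 79, 75, 66, 63, 57, 56, 52}
insert 76 → {83, 79, 76, 75, 66, 63, 57, 56, 52}
call next patient → 83; now {79, 76, 75, 66, 63, 57, 56, 52}
insert 69 → {79, 76, 75, 69, 66, 63, 57, 56, 52}
insert 59 → {79, 76, 75, 69, 66, 63, 59, 57, 56, 52}
call next patient → 79; now {76, 75, 69, 66, 63, 59, 57, 56, 52}
insert 89 → {89, 76, 75, 69, 66, 63, 59, 57, 56, 52}
insert 71 → {89, 76, 75, 71, 69, 66, 63, 59, 57, 56, 52}
insert 73 → {89, 76, 75, 73, 71, 69, 66, 63, 59, 57, 56, 52}
call next patient → 89; now {76, 75, 73, 71, 69, 66, 63, 59, 57, 56, 52}
insert 58 → {76, 75, 73, 71, 69, 66, 63, 59, 58, 57, 56, 52}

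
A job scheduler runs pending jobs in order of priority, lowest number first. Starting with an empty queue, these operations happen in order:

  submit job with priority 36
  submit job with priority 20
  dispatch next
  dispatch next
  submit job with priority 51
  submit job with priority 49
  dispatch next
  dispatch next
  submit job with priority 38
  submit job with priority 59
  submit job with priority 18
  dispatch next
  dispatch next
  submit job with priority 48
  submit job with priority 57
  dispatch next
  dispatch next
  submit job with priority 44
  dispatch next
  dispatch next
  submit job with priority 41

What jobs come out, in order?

insert 36 → {36}
insert 20 → {20, 36}
dispatch next → 20; now {36}
dispatch next → 36; now {}
insert 51 → {51}
insert 49 → {49, 51}
dispatch next → 49; now {51}
dispatch next → 51; now {}
insert 38 → {38}
insert 59 → {38, 59}
insert 18 → {18, 38, 59}
dispatch next → 18; now {38, 59}
dispatch next → 38; now {59}
insert 48 → {48, 59}
insert 57 → {48, 57, 59}
dispatch next → 48; now {57, 59}
dispatch next → 57; now {59}
insert 44 → {44, 59}
dispatch next → 44; now {59}
dispatch next → 59; now {}
insert 41 → {41}

20, 36, 49, 51, 18, 38, 48, 57, 44, 59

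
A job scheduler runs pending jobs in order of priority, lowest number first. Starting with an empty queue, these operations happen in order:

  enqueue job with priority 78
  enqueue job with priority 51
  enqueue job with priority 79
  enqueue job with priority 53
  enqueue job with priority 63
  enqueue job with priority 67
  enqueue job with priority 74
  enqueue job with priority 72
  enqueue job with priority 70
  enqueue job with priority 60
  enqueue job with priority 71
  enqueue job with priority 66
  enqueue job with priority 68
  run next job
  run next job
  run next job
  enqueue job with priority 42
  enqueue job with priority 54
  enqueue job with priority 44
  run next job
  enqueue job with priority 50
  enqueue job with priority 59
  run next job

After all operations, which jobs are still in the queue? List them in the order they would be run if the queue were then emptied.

[50, 54, 59, 63, 66, 67, 68, 70, 71, 72, 74, 78, 79]

insert 78 → {78}
insert 51 → {51, 78}
insert 79 → {51, 78, 79}
insert 53 → {51, 53, 78, 79}
insert 63 → {51, 53, 63, 78, 79}
insert 67 → {51, 53, 63, 67, 78, 79}
insert 74 → {51, 53, 63, 67, 74, 78, 79}
insert 72 → {51, 53, 63, 67, 72, 74, 78, 79}
insert 70 → {51, 53, 63, 67, 70, 72, 74, 78, 79}
insert 60 → {51, 53, 60, 63, 67, 70, 72, 74, 78, 79}
insert 71 → {51, 53, 60, 63, 67, 70, 71, 72, 74, 78, 79}
insert 66 → {51, 53, 60, 63, 66, 67, 70, 71, 72, 74, 78, 79}
insert 68 → {51, 53, 60, 63, 66, 67, 68, 70, 71, 72, 74, 78, 79}
run next job → 51; now {53, 60, 63, 66, 67, 68, 70, 71, 72, 74, 78, 79}
run next job → 53; now {60, 63, 66, 67, 68, 70, 71, 72, 74, 78, 79}
run next job → 60; now {63, 66, 67, 68, 70, 71, 72, 74, 78, 79}
insert 42 → {42, 63, 66, 67, 68, 70, 71, 72, 74, 78, 79}
insert 54 → {42, 54, 63, 66, 67, 68, 70, 71, 72, 74, 78, 79}
insert 44 → {42, 44, 54, 63, 66, 67, 68, 70, 71, 72, 74, 78, 79}
run next job → 42; now {44, 54, 63, 66, 67, 68, 70, 71, 72, 74, 78, 79}
insert 50 → {44, 50, 54, 63, 66, 67, 68, 70, 71, 72, 74, 78, 79}
insert 59 → {44, 50, 54, 59, 63, 66, 67, 68, 70, 71, 72, 74, 78, 79}
run next job → 44; now {50, 54, 59, 63, 66, 67, 68, 70, 71, 72, 74, 78, 79}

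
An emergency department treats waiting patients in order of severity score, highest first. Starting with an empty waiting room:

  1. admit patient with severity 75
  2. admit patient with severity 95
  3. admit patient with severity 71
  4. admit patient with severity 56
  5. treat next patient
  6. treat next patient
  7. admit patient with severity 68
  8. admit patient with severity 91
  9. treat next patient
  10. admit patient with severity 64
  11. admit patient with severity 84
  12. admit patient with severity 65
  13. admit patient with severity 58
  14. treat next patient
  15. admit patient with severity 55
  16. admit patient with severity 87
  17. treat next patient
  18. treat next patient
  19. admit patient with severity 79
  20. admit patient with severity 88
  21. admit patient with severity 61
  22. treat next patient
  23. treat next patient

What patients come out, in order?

[95, 75, 91, 84, 87, 71, 88, 79]

insert 75 → {75}
insert 95 → {95, 75}
insert 71 → {95, 75, 71}
insert 56 → {95, 75, 71, 56}
treat next patient → 95; now {75, 71, 56}
treat next patient → 75; now {71, 56}
insert 68 → {71, 68, 56}
insert 91 → {91, 71, 68, 56}
treat next patient → 91; now {71, 68, 56}
insert 64 → {71, 68, 64, 56}
insert 84 → {84, 71, 68, 64, 56}
insert 65 → {84, 71, 68, 65, 64, 56}
insert 58 → {84, 71, 68, 65, 64, 58, 56}
treat next patient → 84; now {71, 68, 65, 64, 58, 56}
insert 55 → {71, 68, 65, 64, 58, 56, 55}
insert 87 → {87, 71, 68, 65, 64, 58, 56, 55}
treat next patient → 87; now {71, 68, 65, 64, 58, 56, 55}
treat next patient → 71; now {68, 65, 64, 58, 56, 55}
insert 79 → {79, 68, 65, 64, 58, 56, 55}
insert 88 → {88, 79, 68, 65, 64, 58, 56, 55}
insert 61 → {88, 79, 68, 65, 64, 61, 58, 56, 55}
treat next patient → 88; now {79, 68, 65, 64, 61, 58, 56, 55}
treat next patient → 79; now {68, 65, 64, 61, 58, 56, 55}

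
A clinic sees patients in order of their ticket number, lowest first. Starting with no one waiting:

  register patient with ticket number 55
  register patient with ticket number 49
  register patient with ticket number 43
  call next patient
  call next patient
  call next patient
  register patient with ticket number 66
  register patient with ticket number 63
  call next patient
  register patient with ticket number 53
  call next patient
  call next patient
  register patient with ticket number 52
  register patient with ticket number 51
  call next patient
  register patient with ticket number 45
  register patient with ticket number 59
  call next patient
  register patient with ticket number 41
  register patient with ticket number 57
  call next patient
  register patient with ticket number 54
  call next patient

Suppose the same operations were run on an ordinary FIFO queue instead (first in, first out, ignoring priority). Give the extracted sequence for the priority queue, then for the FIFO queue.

priority queue: 43, 49, 55, 63, 53, 66, 51, 45, 41, 52; FIFO queue: [55, 49, 43, 66, 63, 53, 52, 51, 45, 59]

insert 55 → {55}
insert 49 → {49, 55}
insert 43 → {43, 49, 55}
call next patient → 43; now {49, 55}
call next patient → 49; now {55}
call next patient → 55; now {}
insert 66 → {66}
insert 63 → {63, 66}
call next patient → 63; now {66}
insert 53 → {53, 66}
call next patient → 53; now {66}
call next patient → 66; now {}
insert 52 → {52}
insert 51 → {51, 52}
call next patient → 51; now {52}
insert 45 → {45, 52}
insert 59 → {45, 52, 59}
call next patient → 45; now {52, 59}
insert 41 → {41, 52, 59}
insert 57 → {41, 52, 57, 59}
call next patient → 41; now {52, 57, 59}
insert 54 → {52, 54, 57, 59}
call next patient → 52; now {54, 57, 59}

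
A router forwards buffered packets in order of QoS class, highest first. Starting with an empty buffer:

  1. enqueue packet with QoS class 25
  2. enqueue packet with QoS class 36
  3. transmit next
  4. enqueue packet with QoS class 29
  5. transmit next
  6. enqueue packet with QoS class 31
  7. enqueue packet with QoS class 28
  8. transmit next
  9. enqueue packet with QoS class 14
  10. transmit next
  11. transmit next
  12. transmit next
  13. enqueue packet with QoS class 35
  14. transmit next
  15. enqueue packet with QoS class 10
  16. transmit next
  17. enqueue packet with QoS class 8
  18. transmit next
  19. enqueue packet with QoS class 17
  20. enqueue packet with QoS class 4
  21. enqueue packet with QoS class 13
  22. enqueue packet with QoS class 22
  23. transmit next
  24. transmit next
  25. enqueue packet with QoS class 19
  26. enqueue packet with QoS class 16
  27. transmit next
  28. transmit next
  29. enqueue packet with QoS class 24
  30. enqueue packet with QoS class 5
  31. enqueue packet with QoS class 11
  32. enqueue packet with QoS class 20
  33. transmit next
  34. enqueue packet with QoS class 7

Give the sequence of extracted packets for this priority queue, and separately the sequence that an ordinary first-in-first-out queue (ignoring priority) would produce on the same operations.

priority queue: [36, 29, 31, 28, 25, 14, 35, 10, 8, 22, 17, 19, 16, 24]; FIFO queue: [25, 36, 29, 31, 28, 14, 35, 10, 8, 17, 4, 13, 22, 19]

insert 25 → {25}
insert 36 → {36, 25}
transmit next → 36; now {25}
insert 29 → {29, 25}
transmit next → 29; now {25}
insert 31 → {31, 25}
insert 28 → {31, 28, 25}
transmit next → 31; now {28, 25}
insert 14 → {28, 25, 14}
transmit next → 28; now {25, 14}
transmit next → 25; now {14}
transmit next → 14; now {}
insert 35 → {35}
transmit next → 35; now {}
insert 10 → {10}
transmit next → 10; now {}
insert 8 → {8}
transmit next → 8; now {}
insert 17 → {17}
insert 4 → {17, 4}
insert 13 → {17, 13, 4}
insert 22 → {22, 17, 13, 4}
transmit next → 22; now {17, 13, 4}
transmit next → 17; now {13, 4}
insert 19 → {19, 13, 4}
insert 16 → {19, 16, 13, 4}
transmit next → 19; now {16, 13, 4}
transmit next → 16; now {13, 4}
insert 24 → {24, 13, 4}
insert 5 → {24, 13, 5, 4}
insert 11 → {24, 13, 11, 5, 4}
insert 20 → {24, 20, 13, 11, 5, 4}
transmit next → 24; now {20, 13, 11, 5, 4}
insert 7 → {20, 13, 11, 7, 5, 4}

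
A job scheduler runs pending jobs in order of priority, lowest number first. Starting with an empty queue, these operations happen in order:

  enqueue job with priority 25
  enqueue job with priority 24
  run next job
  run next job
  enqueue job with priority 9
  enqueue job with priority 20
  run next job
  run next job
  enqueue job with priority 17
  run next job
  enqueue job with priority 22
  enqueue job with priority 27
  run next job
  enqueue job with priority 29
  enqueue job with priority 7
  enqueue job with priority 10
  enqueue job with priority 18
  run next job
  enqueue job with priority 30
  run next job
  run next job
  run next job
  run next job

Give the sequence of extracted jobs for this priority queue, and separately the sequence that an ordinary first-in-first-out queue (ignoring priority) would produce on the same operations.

insert 25 → {25}
insert 24 → {24, 25}
run next job → 24; now {25}
run next job → 25; now {}
insert 9 → {9}
insert 20 → {9, 20}
run next job → 9; now {20}
run next job → 20; now {}
insert 17 → {17}
run next job → 17; now {}
insert 22 → {22}
insert 27 → {22, 27}
run next job → 22; now {27}
insert 29 → {27, 29}
insert 7 → {7, 27, 29}
insert 10 → {7, 10, 27, 29}
insert 18 → {7, 10, 18, 27, 29}
run next job → 7; now {10, 18, 27, 29}
insert 30 → {10, 18, 27, 29, 30}
run next job → 10; now {18, 27, 29, 30}
run next job → 18; now {27, 29, 30}
run next job → 27; now {29, 30}
run next job → 29; now {30}

priority queue: 24 → 25 → 9 → 20 → 17 → 22 → 7 → 10 → 18 → 27 → 29; FIFO queue: 25 → 24 → 9 → 20 → 17 → 22 → 27 → 29 → 7 → 10 → 18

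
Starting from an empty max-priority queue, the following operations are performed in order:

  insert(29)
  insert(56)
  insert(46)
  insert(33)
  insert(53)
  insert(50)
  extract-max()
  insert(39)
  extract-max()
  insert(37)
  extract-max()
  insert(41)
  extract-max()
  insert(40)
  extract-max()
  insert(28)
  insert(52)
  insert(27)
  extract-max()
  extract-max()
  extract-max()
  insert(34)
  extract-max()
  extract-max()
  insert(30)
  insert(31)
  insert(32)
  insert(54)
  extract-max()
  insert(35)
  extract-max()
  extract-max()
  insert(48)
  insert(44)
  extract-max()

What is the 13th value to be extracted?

insert 29 → {29}
insert 56 → {56, 29}
insert 46 → {56, 46, 29}
insert 33 → {56, 46, 33, 29}
insert 53 → {56, 53, 46, 33, 29}
insert 50 → {56, 53, 50, 46, 33, 29}
extract-max → 56; now {53, 50, 46, 33, 29}
insert 39 → {53, 50, 46, 39, 33, 29}
extract-max → 53; now {50, 46, 39, 33, 29}
insert 37 → {50, 46, 39, 37, 33, 29}
extract-max → 50; now {46, 39, 37, 33, 29}
insert 41 → {46, 41, 39, 37, 33, 29}
extract-max → 46; now {41, 39, 37, 33, 29}
insert 40 → {41, 40, 39, 37, 33, 29}
extract-max → 41; now {40, 39, 37, 33, 29}
insert 28 → {40, 39, 37, 33, 29, 28}
insert 52 → {52, 40, 39, 37, 33, 29, 28}
insert 27 → {52, 40, 39, 37, 33, 29, 28, 27}
extract-max → 52; now {40, 39, 37, 33, 29, 28, 27}
extract-max → 40; now {39, 37, 33, 29, 28, 27}
extract-max → 39; now {37, 33, 29, 28, 27}
insert 34 → {37, 34, 33, 29, 28, 27}
extract-max → 37; now {34, 33, 29, 28, 27}
extract-max → 34; now {33, 29, 28, 27}
insert 30 → {33, 30, 29, 28, 27}
insert 31 → {33, 31, 30, 29, 28, 27}
insert 32 → {33, 32, 31, 30, 29, 28, 27}
insert 54 → {54, 33, 32, 31, 30, 29, 28, 27}
extract-max → 54; now {33, 32, 31, 30, 29, 28, 27}
insert 35 → {35, 33, 32, 31, 30, 29, 28, 27}
extract-max → 35; now {33, 32, 31, 30, 29, 28, 27}
extract-max → 33; now {32, 31, 30, 29, 28, 27}
insert 48 → {48, 32, 31, 30, 29, 28, 27}
insert 44 → {48, 44, 32, 31, 30, 29, 28, 27}
extract-max → 48; now {44, 32, 31, 30, 29, 28, 27}

33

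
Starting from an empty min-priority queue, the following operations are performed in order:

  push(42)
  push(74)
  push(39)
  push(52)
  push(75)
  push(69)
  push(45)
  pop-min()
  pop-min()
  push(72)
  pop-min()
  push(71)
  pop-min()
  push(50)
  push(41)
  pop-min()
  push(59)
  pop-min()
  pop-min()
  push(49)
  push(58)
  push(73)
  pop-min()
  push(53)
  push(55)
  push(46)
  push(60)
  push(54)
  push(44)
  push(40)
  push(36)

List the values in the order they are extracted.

insert 42 → {42}
insert 74 → {42, 74}
insert 39 → {39, 42, 74}
insert 52 → {39, 42, 52, 74}
insert 75 → {39, 42, 52, 74, 75}
insert 69 → {39, 42, 52, 69, 74, 75}
insert 45 → {39, 42, 45, 52, 69, 74, 75}
pop-min → 39; now {42, 45, 52, 69, 74, 75}
pop-min → 42; now {45, 52, 69, 74, 75}
insert 72 → {45, 52, 69, 72, 74, 75}
pop-min → 45; now {52, 69, 72, 74, 75}
insert 71 → {52, 69, 71, 72, 74, 75}
pop-min → 52; now {69, 71, 72, 74, 75}
insert 50 → {50, 69, 71, 72, 74, 75}
insert 41 → {41, 50, 69, 71, 72, 74, 75}
pop-min → 41; now {50, 69, 71, 72, 74, 75}
insert 59 → {50, 59, 69, 71, 72, 74, 75}
pop-min → 50; now {59, 69, 71, 72, 74, 75}
pop-min → 59; now {69, 71, 72, 74, 75}
insert 49 → {49, 69, 71, 72, 74, 75}
insert 58 → {49, 58, 69, 71, 72, 74, 75}
insert 73 → {49, 58, 69, 71, 72, 73, 74, 75}
pop-min → 49; now {58, 69, 71, 72, 73, 74, 75}
insert 53 → {53, 58, 69, 71, 72, 73, 74, 75}
insert 55 → {53, 55, 58, 69, 71, 72, 73, 74, 75}
insert 46 → {46, 53, 55, 58, 69, 71, 72, 73, 74, 75}
insert 60 → {46, 53, 55, 58, 60, 69, 71, 72, 73, 74, 75}
insert 54 → {46, 53, 54, 55, 58, 60, 69, 71, 72, 73, 74, 75}
insert 44 → {44, 46, 53, 54, 55, 58, 60, 69, 71, 72, 73, 74, 75}
insert 40 → {40, 44, 46, 53, 54, 55, 58, 60, 69, 71, 72, 73, 74, 75}
insert 36 → {36, 40, 44, 46, 53, 54, 55, 58, 60, 69, 71, 72, 73, 74, 75}

39, 42, 45, 52, 41, 50, 59, 49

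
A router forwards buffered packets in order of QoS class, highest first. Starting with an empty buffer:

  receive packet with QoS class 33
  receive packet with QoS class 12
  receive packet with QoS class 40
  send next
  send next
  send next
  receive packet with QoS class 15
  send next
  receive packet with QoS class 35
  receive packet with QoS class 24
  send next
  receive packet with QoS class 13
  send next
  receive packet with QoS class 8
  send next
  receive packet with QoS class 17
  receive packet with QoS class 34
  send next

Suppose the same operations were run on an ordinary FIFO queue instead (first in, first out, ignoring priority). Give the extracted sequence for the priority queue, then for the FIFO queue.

insert 33 → {33}
insert 12 → {33, 12}
insert 40 → {40, 33, 12}
send next → 40; now {33, 12}
send next → 33; now {12}
send next → 12; now {}
insert 15 → {15}
send next → 15; now {}
insert 35 → {35}
insert 24 → {35, 24}
send next → 35; now {24}
insert 13 → {24, 13}
send next → 24; now {13}
insert 8 → {13, 8}
send next → 13; now {8}
insert 17 → {17, 8}
insert 34 → {34, 17, 8}
send next → 34; now {17, 8}

priority queue: 40, 33, 12, 15, 35, 24, 13, 34; FIFO queue: 33 → 12 → 40 → 15 → 35 → 24 → 13 → 8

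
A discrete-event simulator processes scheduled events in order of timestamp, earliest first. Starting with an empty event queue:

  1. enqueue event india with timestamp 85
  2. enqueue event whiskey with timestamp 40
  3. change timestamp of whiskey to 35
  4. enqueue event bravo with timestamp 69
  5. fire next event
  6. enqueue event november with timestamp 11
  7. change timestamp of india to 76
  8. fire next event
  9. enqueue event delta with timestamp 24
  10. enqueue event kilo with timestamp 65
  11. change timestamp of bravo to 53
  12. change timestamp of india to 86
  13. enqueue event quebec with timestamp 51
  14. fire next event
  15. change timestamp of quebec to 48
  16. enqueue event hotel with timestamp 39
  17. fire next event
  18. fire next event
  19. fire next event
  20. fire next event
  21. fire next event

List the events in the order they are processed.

[whiskey, november, delta, hotel, quebec, bravo, kilo, india]

add india (timestamp 85) → {india:85}
add whiskey (timestamp 40) → {whiskey:40, india:85}
update whiskey to timestamp 35 → {whiskey:35, india:85}
add bravo (timestamp 69) → {whiskey:35, bravo:69, india:85}
fire next event → whiskey; now {bravo:69, india:85}
add november (timestamp 11) → {november:11, bravo:69, india:85}
update india to timestamp 76 → {november:11, bravo:69, india:76}
fire next event → november; now {bravo:69, india:76}
add delta (timestamp 24) → {delta:24, bravo:69, india:76}
add kilo (timestamp 65) → {delta:24, kilo:65, bravo:69, india:76}
update bravo to timestamp 53 → {delta:24, bravo:53, kilo:65, india:76}
update india to timestamp 86 → {delta:24, bravo:53, kilo:65, india:86}
add quebec (timestamp 51) → {delta:24, quebec:51, bravo:53, kilo:65, india:86}
fire next event → delta; now {quebec:51, bravo:53, kilo:65, india:86}
update quebec to timestamp 48 → {quebec:48, bravo:53, kilo:65, india:86}
add hotel (timestamp 39) → {hotel:39, quebec:48, bravo:53, kilo:65, india:86}
fire next event → hotel; now {quebec:48, bravo:53, kilo:65, india:86}
fire next event → quebec; now {bravo:53, kilo:65, india:86}
fire next event → bravo; now {kilo:65, india:86}
fire next event → kilo; now {india:86}
fire next event → india; now {}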